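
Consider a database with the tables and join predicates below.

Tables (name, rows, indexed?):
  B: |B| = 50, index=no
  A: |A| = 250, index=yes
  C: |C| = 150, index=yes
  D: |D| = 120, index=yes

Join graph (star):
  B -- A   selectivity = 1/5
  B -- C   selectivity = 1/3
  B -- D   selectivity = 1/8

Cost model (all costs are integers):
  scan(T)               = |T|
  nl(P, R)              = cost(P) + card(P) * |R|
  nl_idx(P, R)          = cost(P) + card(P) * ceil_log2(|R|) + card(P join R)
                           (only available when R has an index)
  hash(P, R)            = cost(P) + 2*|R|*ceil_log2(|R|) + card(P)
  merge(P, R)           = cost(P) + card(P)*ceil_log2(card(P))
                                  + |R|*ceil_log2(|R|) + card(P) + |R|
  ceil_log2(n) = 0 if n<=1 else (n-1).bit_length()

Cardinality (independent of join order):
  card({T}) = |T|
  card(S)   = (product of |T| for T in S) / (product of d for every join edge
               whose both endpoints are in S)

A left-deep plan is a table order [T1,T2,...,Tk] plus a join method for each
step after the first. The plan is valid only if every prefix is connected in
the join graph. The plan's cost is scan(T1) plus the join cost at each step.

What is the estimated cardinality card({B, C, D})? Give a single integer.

Tables in S: B(50), C(150), D(120)
Edges inside S: B-C(d=3), B-D(d=8)
numerator = 50 * 150 * 120 = 900000
denominator = 3 * 8 = 24
card(S) = 900000 / 24 = 37500

37500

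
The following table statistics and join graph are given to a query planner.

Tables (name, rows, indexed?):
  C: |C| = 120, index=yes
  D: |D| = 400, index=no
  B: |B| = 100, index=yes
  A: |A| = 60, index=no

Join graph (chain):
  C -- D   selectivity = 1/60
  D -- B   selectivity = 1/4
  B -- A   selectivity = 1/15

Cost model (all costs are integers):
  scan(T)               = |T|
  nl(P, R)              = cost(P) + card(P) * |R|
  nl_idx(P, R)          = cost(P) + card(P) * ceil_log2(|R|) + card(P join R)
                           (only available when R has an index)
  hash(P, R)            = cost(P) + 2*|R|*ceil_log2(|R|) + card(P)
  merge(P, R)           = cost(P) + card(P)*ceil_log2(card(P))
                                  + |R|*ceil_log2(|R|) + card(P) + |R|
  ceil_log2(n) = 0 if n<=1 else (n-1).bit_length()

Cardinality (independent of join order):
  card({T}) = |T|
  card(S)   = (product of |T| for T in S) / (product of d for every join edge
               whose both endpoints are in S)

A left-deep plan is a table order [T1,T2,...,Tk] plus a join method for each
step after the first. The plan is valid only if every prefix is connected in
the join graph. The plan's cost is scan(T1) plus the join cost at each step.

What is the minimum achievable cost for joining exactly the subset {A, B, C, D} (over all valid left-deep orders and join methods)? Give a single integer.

25400

Selinger DP over subsets of {A,B,C,D}:
  {C}: scan cost=120, card=120
  {D}: scan cost=400, card=400
  {B}: scan cost=100, card=100
  {A}: scan cost=60, card=60
  {CD}: card=800; try (C,hash)→2480, (C,nl_idx)→4000, (D,merge)→5080, (C,merge)→5360, (D,hash)→7440, (D,nl)→48120 …(+1); best=2480 via (C,hash)
  {BD}: card=10000; try (B,hash)→2200, (D,merge)→4900, (B,merge)→5200, (D,hash)→7400, (B,nl_idx)→13200, (D,nl)→40100 …(+1); best=2200 via (B,hash)
  {AB}: card=400; try (B,nl_idx)→880, (A,hash)→920, (B,merge)→1280, (A,merge)→1320, (B,hash)→1520, (B,nl)→6060 …(+1); best=880 via (B,nl_idx)
  {BCD}: card=20000; try (B,hash)→4680, (B,merge)→12080, (C,hash)→13880, (B,nl_idx)→28080, (B,nl)→82480, (C,nl_idx)→92200 …(+2); best=4680 via (B,hash)
  {ABD}: card=40000; try (D,hash)→8480, (D,merge)→8880, (A,hash)→12920, (A,merge)→152620, (D,nl)→160880, (A,nl)→602200; best=8480 via (D,hash)
  {ABCD}: card=80000; try (A,hash)→25400, (C,hash)→50160, (A,merge)→325100, (C,nl_idx)→368480, (C,merge)→689440, (A,nl)→1204680 …(+1); best=25400 via (A,hash)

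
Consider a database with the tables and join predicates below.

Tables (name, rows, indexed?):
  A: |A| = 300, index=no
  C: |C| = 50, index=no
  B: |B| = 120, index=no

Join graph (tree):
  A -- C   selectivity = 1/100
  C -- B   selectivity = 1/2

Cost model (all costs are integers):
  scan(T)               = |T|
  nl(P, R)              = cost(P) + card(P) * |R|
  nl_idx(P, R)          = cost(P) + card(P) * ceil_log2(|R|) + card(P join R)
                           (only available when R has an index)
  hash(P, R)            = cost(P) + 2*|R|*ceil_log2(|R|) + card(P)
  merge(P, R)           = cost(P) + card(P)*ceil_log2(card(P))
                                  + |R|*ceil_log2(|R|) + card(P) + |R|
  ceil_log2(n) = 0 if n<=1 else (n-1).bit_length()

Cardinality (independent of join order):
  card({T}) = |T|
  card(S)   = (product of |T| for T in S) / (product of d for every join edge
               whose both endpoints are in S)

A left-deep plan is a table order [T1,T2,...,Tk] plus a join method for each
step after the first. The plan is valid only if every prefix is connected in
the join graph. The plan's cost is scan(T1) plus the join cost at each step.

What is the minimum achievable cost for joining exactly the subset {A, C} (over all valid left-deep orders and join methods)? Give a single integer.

Selinger DP over subsets of {A,C}:
  {A}: scan cost=300, card=300
  {C}: scan cost=50, card=50
  {AC}: card=150; try (C,hash)→1200, (A,merge)→3400, (C,merge)→3650, (A,hash)→5500, (A,nl)→15050, (C,nl)→15300; best=1200 via (C,hash)

1200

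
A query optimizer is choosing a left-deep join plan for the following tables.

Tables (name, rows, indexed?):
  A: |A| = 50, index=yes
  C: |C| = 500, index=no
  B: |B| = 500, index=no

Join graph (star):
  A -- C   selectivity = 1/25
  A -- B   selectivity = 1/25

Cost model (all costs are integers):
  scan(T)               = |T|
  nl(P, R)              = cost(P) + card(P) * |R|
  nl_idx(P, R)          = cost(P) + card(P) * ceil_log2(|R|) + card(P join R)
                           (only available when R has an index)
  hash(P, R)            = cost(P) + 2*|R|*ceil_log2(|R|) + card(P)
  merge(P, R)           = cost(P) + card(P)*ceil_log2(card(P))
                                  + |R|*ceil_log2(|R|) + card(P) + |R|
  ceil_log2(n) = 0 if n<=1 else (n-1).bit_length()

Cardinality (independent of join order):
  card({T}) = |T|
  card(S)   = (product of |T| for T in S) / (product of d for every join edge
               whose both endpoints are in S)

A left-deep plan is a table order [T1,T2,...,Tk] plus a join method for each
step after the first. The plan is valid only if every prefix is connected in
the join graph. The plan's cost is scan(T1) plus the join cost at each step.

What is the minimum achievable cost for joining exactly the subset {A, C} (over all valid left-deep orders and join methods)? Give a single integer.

Selinger DP over subsets of {A,C}:
  {A}: scan cost=50, card=50
  {C}: scan cost=500, card=500
  {AC}: card=1000; try (A,hash)→1600, (A,nl_idx)→4500, (C,merge)→5400, (A,merge)→5850, (C,hash)→9100, (C,nl)→25050 …(+1); best=1600 via (A,hash)

1600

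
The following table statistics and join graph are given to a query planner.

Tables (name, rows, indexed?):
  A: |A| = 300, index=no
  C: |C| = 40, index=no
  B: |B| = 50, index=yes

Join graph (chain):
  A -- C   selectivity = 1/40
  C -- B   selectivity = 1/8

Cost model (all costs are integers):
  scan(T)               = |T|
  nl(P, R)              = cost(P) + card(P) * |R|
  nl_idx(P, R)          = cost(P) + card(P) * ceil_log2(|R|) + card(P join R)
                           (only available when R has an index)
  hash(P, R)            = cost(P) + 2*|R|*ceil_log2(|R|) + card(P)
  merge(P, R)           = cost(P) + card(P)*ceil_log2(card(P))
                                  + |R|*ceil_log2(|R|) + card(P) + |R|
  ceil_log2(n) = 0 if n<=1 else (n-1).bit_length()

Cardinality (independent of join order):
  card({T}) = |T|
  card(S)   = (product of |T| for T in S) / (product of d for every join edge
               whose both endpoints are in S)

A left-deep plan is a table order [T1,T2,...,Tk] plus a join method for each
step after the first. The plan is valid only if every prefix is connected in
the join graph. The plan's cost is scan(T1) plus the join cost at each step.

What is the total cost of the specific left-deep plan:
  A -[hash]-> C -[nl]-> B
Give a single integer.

step 1: scan A: cost=300, card=300
step 2: join C via hash
    card(P join C) = 300*40/(40) = 300
    cost = 300 + 2*40*6 + 300 = 1080
step 3: join B via nl
    card(P join B) = 300*50/(8) = 1875
    cost = 1080 + 300*50 = 16080

16080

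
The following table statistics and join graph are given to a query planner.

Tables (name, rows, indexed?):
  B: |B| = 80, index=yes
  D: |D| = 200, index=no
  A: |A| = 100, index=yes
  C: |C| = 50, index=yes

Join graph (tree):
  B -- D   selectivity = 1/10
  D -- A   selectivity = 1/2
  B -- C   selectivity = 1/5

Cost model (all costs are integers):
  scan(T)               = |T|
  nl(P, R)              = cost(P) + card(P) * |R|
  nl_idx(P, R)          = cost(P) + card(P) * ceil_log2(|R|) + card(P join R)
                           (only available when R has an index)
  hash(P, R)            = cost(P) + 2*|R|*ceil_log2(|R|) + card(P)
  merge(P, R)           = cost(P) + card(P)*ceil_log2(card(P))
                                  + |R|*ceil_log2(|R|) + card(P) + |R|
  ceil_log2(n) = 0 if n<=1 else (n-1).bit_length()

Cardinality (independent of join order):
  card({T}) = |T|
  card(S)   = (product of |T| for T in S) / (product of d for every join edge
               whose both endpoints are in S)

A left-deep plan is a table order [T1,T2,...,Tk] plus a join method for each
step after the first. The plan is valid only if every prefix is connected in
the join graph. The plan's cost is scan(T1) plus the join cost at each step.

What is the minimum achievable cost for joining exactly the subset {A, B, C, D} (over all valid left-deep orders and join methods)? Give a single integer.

Selinger DP over subsets of {A,B,C,D}:
  {B}: scan cost=80, card=80
  {D}: scan cost=200, card=200
  {A}: scan cost=100, card=100
  {C}: scan cost=50, card=50
  {BD}: card=1600; try (B,hash)→1520, (D,merge)→2520, (B,merge)→2640, (B,nl_idx)→3200, (D,hash)→3360, (D,nl)→16080 …(+1); best=1520 via (B,hash)
  {BC}: card=800; try (C,hash)→760, (B,merge)→1040, (C,merge)→1070, (B,nl_idx)→1200, (B,hash)→1220, (C,nl_idx)→1360 …(+2); best=760 via (C,hash)
  {AD}: card=10000; try (A,hash)→1800, (D,merge)→2700, (A,merge)→2800, (D,hash)→3400, (A,nl_idx)→11600, (D,nl)→20100 …(+1); best=1800 via (A,hash)
  {ABD}: card=80000; try (A,hash)→4520, (B,hash)→12920, (A,merge)→21520, (A,nl_idx)→92720, (B,nl_idx)→151800, (B,merge)→152440 …(+2); best=4520 via (A,hash)
  {BCD}: card=16000; try (C,hash)→3720, (D,hash)→4760, (D,merge)→11360, (C,merge)→21070, (C,nl_idx)→27120, (C,nl)→81520 …(+1); best=3720 via (C,hash)
  {ABCD}: card=800000; try (A,hash)→21120, (C,hash)→85120, (A,merge)→244520, (A,nl_idx)→915720, (C,nl_idx)→1284520, (C,merge)→1444870 …(+2); best=21120 via (A,hash)

21120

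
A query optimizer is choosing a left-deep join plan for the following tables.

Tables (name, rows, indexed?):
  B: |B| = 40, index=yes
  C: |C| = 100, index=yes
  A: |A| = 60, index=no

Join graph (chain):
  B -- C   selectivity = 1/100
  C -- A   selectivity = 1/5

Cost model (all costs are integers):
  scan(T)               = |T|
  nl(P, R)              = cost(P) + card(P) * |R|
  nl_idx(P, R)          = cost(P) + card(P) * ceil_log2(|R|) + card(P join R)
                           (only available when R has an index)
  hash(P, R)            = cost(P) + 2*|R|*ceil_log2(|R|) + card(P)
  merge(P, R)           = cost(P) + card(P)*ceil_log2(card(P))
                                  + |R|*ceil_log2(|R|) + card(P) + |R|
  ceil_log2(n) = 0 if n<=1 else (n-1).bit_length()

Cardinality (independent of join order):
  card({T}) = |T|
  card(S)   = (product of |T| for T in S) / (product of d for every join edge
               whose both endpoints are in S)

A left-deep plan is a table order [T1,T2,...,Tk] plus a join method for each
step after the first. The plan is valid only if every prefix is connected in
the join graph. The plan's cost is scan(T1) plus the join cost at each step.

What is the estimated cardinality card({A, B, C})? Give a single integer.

480

Tables in S: A(60), B(40), C(100)
Edges inside S: B-C(d=100), C-A(d=5)
numerator = 60 * 40 * 100 = 240000
denominator = 100 * 5 = 500
card(S) = 240000 / 500 = 480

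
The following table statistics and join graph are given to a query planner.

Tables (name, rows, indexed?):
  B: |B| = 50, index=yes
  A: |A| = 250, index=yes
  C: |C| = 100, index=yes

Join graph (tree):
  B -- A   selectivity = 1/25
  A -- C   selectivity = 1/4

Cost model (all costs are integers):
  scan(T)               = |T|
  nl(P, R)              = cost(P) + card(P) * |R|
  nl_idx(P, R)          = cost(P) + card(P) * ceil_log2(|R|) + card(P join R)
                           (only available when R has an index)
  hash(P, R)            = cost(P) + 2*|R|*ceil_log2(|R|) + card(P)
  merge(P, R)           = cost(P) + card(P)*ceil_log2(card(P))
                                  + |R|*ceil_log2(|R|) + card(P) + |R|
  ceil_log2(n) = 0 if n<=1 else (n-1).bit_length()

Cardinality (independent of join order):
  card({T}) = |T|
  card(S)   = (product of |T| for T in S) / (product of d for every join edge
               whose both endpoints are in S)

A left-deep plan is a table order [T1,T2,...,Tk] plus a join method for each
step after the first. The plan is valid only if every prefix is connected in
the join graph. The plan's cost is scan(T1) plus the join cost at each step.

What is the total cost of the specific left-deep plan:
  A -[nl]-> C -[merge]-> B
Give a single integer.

step 1: scan A: cost=250, card=250
step 2: join C via nl
    card(P join C) = 250*100/(4) = 6250
    cost = 250 + 250*100 = 25250
step 3: join B via merge
    card(P join B) = 6250*50/(25) = 12500
    cost = 25250 + 6250*13 + 50*6 + 6250 + 50 = 113100

113100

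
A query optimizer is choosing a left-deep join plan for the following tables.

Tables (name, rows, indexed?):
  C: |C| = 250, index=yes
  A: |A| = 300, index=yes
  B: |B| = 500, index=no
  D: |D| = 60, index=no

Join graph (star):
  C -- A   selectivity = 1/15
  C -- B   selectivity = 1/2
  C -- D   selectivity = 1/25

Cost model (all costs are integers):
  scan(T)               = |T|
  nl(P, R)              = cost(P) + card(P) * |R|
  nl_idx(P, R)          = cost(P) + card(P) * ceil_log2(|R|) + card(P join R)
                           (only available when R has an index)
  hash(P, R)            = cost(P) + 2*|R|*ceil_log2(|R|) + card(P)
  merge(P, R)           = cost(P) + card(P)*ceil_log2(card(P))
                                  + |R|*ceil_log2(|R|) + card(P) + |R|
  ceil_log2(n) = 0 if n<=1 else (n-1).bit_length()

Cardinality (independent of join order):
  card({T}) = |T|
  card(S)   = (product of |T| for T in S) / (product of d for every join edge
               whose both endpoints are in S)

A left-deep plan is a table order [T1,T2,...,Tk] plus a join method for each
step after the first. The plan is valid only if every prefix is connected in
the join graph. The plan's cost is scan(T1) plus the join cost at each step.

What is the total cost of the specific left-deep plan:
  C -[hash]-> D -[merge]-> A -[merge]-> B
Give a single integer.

195820

step 1: scan C: cost=250, card=250
step 2: join D via hash
    card(P join D) = 250*60/(25) = 600
    cost = 250 + 2*60*6 + 250 = 1220
step 3: join A via merge
    card(P join A) = 600*300/(15) = 12000
    cost = 1220 + 600*10 + 300*9 + 600 + 300 = 10820
step 4: join B via merge
    card(P join B) = 12000*500/(2) = 3000000
    cost = 10820 + 12000*14 + 500*9 + 12000 + 500 = 195820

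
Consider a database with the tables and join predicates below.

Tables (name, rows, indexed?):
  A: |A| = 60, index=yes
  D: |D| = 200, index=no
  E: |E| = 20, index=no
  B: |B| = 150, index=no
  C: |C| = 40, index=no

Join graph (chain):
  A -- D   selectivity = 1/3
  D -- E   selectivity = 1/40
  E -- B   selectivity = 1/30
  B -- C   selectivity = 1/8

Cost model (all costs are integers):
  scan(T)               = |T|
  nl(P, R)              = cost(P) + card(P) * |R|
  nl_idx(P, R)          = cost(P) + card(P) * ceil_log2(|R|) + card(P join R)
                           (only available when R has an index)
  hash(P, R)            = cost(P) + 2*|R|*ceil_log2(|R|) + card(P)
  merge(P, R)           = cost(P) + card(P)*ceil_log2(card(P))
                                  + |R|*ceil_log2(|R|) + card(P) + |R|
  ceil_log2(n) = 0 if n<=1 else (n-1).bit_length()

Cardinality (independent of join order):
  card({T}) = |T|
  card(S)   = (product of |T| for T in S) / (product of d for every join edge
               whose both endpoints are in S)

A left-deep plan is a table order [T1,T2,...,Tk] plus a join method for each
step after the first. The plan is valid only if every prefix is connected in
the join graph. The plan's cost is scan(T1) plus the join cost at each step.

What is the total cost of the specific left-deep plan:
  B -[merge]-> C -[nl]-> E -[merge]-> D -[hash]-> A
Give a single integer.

step 1: scan B: cost=150, card=150
step 2: join C via merge
    card(P join C) = 150*40/(8) = 750
    cost = 150 + 150*8 + 40*6 + 150 + 40 = 1780
step 3: join E via nl
    card(P join E) = 750*20/(30) = 500
    cost = 1780 + 750*20 = 16780
step 4: join D via merge
    card(P join D) = 500*200/(40) = 2500
    cost = 16780 + 500*9 + 200*8 + 500 + 200 = 23580
step 5: join A via hash
    card(P join A) = 2500*60/(3) = 50000
    cost = 23580 + 2*60*6 + 2500 = 26800

26800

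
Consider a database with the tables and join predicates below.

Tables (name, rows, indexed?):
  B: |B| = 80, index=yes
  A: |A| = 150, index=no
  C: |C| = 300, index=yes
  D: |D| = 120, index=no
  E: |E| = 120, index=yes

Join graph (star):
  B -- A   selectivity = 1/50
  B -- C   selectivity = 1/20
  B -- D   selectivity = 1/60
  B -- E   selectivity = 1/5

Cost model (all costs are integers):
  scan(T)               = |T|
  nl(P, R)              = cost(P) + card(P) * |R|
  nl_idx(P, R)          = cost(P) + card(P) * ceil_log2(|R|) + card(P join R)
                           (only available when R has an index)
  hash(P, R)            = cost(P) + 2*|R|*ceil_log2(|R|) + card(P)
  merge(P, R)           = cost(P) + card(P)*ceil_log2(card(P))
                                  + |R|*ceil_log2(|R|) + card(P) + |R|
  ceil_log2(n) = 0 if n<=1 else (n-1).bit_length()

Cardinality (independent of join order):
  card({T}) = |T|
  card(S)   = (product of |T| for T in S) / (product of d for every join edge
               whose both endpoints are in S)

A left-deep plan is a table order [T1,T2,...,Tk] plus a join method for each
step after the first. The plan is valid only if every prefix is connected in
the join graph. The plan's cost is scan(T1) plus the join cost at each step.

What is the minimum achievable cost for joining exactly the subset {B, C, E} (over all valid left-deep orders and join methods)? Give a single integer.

4600

Selinger DP over subsets of {B,C,E}:
  {B}: scan cost=80, card=80
  {C}: scan cost=300, card=300
  {E}: scan cost=120, card=120
  {BC}: card=1200; try (B,hash)→1720, (C,nl_idx)→2000, (B,nl_idx)→3600, (C,merge)→3720, (B,merge)→3940, (C,hash)→5560 …(+2); best=1720 via (B,hash)
  {BE}: card=1920; try (B,hash)→1360, (E,merge)→1680, (B,merge)→1720, (E,hash)→1840, (E,nl_idx)→2560, (B,nl_idx)→2880 …(+2); best=1360 via (B,hash)
  {BCE}: card=28800; try (E,hash)→4600, (C,hash)→8680, (E,merge)→17080, (C,merge)→27400, (E,nl_idx)→38920, (C,nl_idx)→47440 …(+2); best=4600 via (E,hash)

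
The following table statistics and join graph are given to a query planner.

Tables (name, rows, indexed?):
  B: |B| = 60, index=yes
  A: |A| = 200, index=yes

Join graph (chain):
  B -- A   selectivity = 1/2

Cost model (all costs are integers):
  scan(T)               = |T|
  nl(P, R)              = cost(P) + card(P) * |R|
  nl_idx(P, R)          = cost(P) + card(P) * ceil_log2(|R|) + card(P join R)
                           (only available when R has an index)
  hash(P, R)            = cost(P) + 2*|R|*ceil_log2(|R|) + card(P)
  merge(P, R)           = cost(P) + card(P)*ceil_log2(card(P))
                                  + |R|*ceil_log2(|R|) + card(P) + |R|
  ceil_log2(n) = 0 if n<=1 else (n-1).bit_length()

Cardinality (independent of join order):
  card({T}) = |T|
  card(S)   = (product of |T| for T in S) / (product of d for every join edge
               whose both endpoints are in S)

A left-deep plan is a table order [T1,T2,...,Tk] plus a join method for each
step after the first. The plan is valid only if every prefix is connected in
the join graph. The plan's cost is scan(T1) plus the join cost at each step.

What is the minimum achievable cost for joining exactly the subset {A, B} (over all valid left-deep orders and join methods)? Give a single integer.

1120

Selinger DP over subsets of {A,B}:
  {B}: scan cost=60, card=60
  {A}: scan cost=200, card=200
  {AB}: card=6000; try (B,hash)→1120, (A,merge)→2280, (B,merge)→2420, (A,hash)→3320, (A,nl_idx)→6540, (B,nl_idx)→7400 …(+2); best=1120 via (B,hash)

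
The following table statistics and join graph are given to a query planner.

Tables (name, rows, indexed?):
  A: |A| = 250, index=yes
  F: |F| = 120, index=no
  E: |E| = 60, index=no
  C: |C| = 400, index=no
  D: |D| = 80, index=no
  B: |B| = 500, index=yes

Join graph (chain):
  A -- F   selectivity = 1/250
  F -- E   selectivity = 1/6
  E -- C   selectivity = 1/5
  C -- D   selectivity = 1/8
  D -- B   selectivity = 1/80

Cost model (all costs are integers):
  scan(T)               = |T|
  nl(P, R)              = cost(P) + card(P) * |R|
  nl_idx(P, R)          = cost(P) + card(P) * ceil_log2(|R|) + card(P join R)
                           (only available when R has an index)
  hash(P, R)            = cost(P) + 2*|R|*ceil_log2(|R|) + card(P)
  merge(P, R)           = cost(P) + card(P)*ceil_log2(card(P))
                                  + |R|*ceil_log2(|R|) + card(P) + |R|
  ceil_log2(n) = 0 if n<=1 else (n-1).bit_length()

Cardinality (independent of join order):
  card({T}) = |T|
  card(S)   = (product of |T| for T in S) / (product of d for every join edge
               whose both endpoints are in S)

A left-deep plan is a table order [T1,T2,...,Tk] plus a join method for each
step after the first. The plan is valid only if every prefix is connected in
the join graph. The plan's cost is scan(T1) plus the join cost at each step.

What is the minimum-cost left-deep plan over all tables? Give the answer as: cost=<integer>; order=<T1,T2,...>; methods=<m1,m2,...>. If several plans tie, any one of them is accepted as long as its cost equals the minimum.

Selinger DP (subsets sized 1..n):
  {A}: scan cost=250, card=250
  {F}: scan cost=120, card=120
  {E}: scan cost=60, card=60
  {C}: scan cost=400, card=400
  {D}: scan cost=80, card=80
  {B}: scan cost=500, card=500
  {AF}: card=120; try (A,nl_idx)→1200, (F,hash)→2180, (A,merge)→3330, (F,merge)→3460, (A,hash)→4240, (A,nl)→30120 …(+1); best=1200 via (A,nl_idx)
  {EF}: card=1200; try (E,hash)→960, (F,merge)→1440, (E,merge)→1500, (F,hash)→1800, (F,nl)→7260, (E,nl)→7320; best=960 via (E,hash)
  {CE}: card=4800; try (E,hash)→1520, (C,merge)→4480, (E,merge)→4820, (C,hash)→7320, (C,nl)→24060, (E,nl)→24400; best=1520 via (E,hash)
  {CD}: card=4000; try (D,hash)→1920, (C,merge)→4720, (D,merge)→5040, (C,hash)→7360, (C,nl)→32080, (D,nl)→32400; best=1920 via (D,hash)
  {BD}: card=500; try (B,nl_idx)→1300, (D,hash)→2120, (B,merge)→5720, (D,merge)→6140, (B,hash)→9160, (B,nl)→40080 …(+1); best=1300 via (B,nl_idx)
  {AEF}: card=1200; try (E,hash)→2040, (E,merge)→2580, (A,hash)→6160, (E,nl)→8400, (A,nl_idx)→11760, (A,merge)→17610 …(+1); best=2040 via (E,hash)
  {CEF}: card=96000; try (F,hash)→8000, (C,hash)→9360, (C,merge)→19360, (F,merge)→69680, (C,nl)→480960, (F,nl)→577520; best=8000 via (F,hash)
  {CDE}: card=48000; try (E,hash)→6640, (D,hash)→7440, (E,merge)→54340, (D,merge)→69360, (E,nl)→241920, (D,nl)→385520; best=6640 via (E,hash)
  {BCD}: card=25000; try (C,hash)→9000, (C,merge)→10300, (B,hash)→14920, (B,merge)→58920, (B,nl_idx)→62920, (C,nl)→201300 …(+1); best=9000 via (C,hash)
  {ACEF}: card=96000; try (C,hash)→10440, (C,merge)→20440, (A,hash)→108000, (C,nl)→482040, (A,nl_idx)→872000, (A,merge)→1738250 …(+1); best=10440 via (C,hash)
  {CDEF}: card=960000; try (F,hash)→56320, (D,hash)→105120, (F,merge)→823600, (D,merge)→1736640, (F,nl)→5766640, (D,nl)→7688000; best=56320 via (F,hash)
  {BCDE}: card=300000; try (E,hash)→34720, (B,hash)→63640, (E,merge)→409420, (B,nl_idx)→738640, (B,merge)→827640, (E,nl)→1509000 …(+1); best=34720 via (E,hash)
  {ACDEF}: card=960000; try (D,hash)→107560, (A,hash)→1020320, (D,merge)→1739080, (D,nl)→7690440, (A,nl_idx)→8696320, (A,merge)→20218570 …(+1); best=107560 via (D,hash)
  {BCDEF}: card=6000000; try (F,hash)→336400, (B,hash)→1025320, (F,merge)→6035680, (B,nl_idx)→14696320, (B,merge)→20221320, (F,nl)→36034720 …(+1); best=336400 via (F,hash)
  {ABCDEF}: card=6000000; try (B,hash)→1076560, (A,hash)→6340400, (B,nl_idx)→14747560, (B,merge)→20272560, (A,nl_idx)→54336400, (A,merge)→144338650 …(+2); best=1076560 via (B,hash)

cost=1076560; order=F,A,E,C,D,B; methods=nl_idx,hash,hash,hash,hash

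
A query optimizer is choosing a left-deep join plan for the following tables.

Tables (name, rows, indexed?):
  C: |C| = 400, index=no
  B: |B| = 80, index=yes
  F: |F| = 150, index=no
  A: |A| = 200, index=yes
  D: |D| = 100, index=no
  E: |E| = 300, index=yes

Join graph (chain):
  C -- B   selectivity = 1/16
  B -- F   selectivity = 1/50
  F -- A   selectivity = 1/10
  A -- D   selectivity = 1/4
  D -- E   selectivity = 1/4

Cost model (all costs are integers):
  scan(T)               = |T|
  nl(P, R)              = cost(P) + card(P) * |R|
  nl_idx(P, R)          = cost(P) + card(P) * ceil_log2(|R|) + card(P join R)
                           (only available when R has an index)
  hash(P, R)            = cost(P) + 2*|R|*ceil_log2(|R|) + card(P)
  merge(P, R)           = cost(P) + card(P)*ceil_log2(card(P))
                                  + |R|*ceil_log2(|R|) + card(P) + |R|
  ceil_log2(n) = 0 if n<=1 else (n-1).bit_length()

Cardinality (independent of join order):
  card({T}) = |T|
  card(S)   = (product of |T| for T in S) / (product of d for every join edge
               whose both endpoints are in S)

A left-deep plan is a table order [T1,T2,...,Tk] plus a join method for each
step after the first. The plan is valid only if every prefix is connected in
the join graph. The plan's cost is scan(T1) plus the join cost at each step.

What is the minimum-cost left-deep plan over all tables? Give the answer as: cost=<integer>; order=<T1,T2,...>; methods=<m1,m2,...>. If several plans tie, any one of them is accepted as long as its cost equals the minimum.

Selinger DP (subsets sized 1..n):
  {C}: scan cost=400, card=400
  {B}: scan cost=80, card=80
  {F}: scan cost=150, card=150
  {A}: scan cost=200, card=200
  {D}: scan cost=100, card=100
  {E}: scan cost=300, card=300
  {BC}: card=2000; try (B,hash)→1920, (C,merge)→4720, (B,merge)→5040, (B,nl_idx)→5200, (C,hash)→7360, (C,nl)→32080 …(+1); best=1920 via (B,hash)
  {BF}: card=240; try (B,hash)→1420, (B,nl_idx)→1440, (F,merge)→2070, (B,merge)→2140, (F,hash)→2560, (F,nl)→12080 …(+1); best=1420 via (B,hash)
  {AF}: card=3000; try (F,hash)→2800, (A,merge)→3300, (F,merge)→3350, (A,hash)→3500, (A,nl_idx)→4350, (A,nl)→30150 …(+1); best=2800 via (F,hash)
  {AD}: card=5000; try (D,hash)→1800, (A,merge)→2700, (D,merge)→2800, (A,hash)→3400, (A,nl_idx)→5900, (A,nl)→20100 …(+1); best=1800 via (D,hash)
  {DE}: card=7500; try (D,hash)→2000, (E,merge)→3900, (D,merge)→4100, (E,hash)→5600, (E,nl_idx)→8500, (E,nl)→30100 …(+1); best=2000 via (D,hash)
  {BCF}: card=6000; try (F,hash)→6320, (C,merge)→7580, (C,hash)→8860, (F,merge)→27270, (C,nl)→97420, (F,nl)→301920; best=6320 via (F,hash)
  {ABF}: card=4800; try (A,hash)→4860, (A,merge)→5380, (B,hash)→6920, (A,nl_idx)→8140, (B,nl_idx)→28600, (B,merge)→42440 …(+2); best=4860 via (A,hash)
  {ADF}: card=75000; try (D,hash)→7200, (F,hash)→9200, (D,merge)→42600, (F,merge)→73150, (D,nl)→302800, (F,nl)→751800; best=7200 via (D,hash)
  {ADE}: card=375000; try (E,hash)→12200, (A,hash)→12700, (E,merge)→74800, (A,merge)→108800, (E,nl_idx)→421800, (A,nl_idx)→437000 …(+2); best=12200 via (E,hash)
  {ABCF}: card=120000; try (A,hash)→15520, (C,hash)→16860, (C,merge)→76060, (A,merge)→92120, (A,nl_idx)→174320, (A,nl)→1206320 …(+1); best=15520 via (A,hash)
  {ABDF}: card=120000; try (D,hash)→11060, (D,merge)→72860, (B,hash)→83320, (D,nl)→484860, (B,nl_idx)→652200, (B,merge)→1357840 …(+1); best=11060 via (D,hash)
  {ADEF}: card=5625000; try (E,hash)→87600, (F,hash)→389600, (E,merge)→1360200, (E,nl_idx)→6307200, (F,merge)→7513550, (E,nl)→22507200 …(+1); best=87600 via (E,hash)
  {ABCDF}: card=3000000; try (D,hash)→136920, (C,hash)→138260, (C,merge)→2175060, (D,merge)→2176320, (D,nl)→12015520, (C,nl)→48011060; best=136920 via (D,hash)
  {ABDEF}: card=9000000; try (E,hash)→136460, (E,merge)→2174060, (B,hash)→5713720, (E,nl_idx)→10091060, (E,nl)→36011060, (B,nl_idx)→48462600 …(+2); best=136460 via (E,hash)
  {ABCDEF}: card=225000000; try (E,hash)→3142320, (C,hash)→9143660, (E,merge)→69139920, (C,merge)→225140460, (E,nl_idx)→252136920, (E,nl)→900136920 …(+1); best=3142320 via (E,hash)

cost=3142320; order=C,B,F,A,D,E; methods=hash,hash,hash,hash,hash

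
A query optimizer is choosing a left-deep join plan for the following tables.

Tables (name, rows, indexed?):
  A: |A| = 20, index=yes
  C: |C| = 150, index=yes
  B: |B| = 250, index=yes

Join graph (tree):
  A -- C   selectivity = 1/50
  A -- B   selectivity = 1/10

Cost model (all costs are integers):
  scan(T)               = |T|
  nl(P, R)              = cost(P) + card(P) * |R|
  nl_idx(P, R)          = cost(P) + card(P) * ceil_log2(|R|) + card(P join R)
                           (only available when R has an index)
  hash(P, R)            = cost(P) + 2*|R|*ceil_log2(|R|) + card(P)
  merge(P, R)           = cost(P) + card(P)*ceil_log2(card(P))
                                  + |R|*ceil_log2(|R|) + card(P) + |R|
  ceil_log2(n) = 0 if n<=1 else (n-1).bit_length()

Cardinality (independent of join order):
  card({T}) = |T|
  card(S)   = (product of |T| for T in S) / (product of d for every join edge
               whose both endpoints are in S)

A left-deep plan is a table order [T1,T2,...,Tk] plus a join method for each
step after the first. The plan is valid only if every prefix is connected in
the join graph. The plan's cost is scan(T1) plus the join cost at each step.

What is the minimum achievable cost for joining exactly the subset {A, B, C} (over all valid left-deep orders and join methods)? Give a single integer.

Selinger DP over subsets of {A,B,C}:
  {A}: scan cost=20, card=20
  {C}: scan cost=150, card=150
  {B}: scan cost=250, card=250
  {AC}: card=60; try (C,nl_idx)→240, (A,hash)→500, (A,nl_idx)→960, (C,merge)→1490, (A,merge)→1620, (C,hash)→2440 …(+2); best=240 via (C,nl_idx)
  {AB}: card=500; try (B,nl_idx)→680, (A,hash)→700, (A,nl_idx)→2000, (B,merge)→2390, (A,merge)→2620, (B,hash)→4040 …(+2); best=680 via (B,nl_idx)
  {ABC}: card=1500; try (B,nl_idx)→2220, (B,merge)→2910, (C,hash)→3580, (B,hash)→4300, (C,nl_idx)→6180, (C,merge)→7030 …(+2); best=2220 via (B,nl_idx)

2220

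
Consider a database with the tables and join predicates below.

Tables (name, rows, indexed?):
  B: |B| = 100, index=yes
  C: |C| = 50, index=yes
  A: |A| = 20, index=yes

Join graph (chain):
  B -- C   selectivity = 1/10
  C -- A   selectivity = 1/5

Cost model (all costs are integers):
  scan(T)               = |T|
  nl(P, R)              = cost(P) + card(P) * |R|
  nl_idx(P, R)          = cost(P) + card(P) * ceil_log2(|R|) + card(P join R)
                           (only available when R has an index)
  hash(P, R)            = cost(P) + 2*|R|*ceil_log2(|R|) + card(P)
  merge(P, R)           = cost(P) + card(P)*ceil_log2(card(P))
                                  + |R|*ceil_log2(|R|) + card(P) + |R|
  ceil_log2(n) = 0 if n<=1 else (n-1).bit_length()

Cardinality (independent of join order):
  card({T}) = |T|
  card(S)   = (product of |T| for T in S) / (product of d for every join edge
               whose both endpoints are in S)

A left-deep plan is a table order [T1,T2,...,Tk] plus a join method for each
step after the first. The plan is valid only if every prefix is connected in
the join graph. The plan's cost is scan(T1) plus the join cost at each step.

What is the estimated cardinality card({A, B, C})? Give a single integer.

Tables in S: A(20), B(100), C(50)
Edges inside S: B-C(d=10), C-A(d=5)
numerator = 20 * 100 * 50 = 100000
denominator = 10 * 5 = 50
card(S) = 100000 / 50 = 2000

2000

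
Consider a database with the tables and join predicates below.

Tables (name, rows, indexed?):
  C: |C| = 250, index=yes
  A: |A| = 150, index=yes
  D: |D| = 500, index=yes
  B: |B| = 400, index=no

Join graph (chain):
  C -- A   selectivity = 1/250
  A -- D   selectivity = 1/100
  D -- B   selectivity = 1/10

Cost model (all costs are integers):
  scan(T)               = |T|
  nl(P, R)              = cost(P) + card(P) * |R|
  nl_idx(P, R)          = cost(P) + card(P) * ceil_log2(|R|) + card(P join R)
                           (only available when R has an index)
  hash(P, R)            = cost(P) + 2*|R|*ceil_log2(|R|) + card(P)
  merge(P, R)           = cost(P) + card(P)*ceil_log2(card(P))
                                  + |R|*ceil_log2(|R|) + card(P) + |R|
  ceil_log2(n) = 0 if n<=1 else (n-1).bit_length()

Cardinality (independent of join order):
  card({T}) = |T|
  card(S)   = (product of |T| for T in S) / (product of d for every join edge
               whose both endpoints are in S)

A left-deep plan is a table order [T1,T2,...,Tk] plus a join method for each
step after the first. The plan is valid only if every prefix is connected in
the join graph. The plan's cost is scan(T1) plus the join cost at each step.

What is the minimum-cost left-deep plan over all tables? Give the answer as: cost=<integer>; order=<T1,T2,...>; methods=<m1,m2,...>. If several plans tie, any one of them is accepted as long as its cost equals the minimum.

Selinger DP (subsets sized 1..n):
  {C}: scan cost=250, card=250
  {A}: scan cost=150, card=150
  {D}: scan cost=500, card=500
  {B}: scan cost=400, card=400
  {AC}: card=150; try (C,nl_idx)→1500, (A,nl_idx)→2400, (A,hash)→2900, (C,merge)→3750, (A,merge)→3850, (C,hash)→4300 …(+2); best=1500 via (C,nl_idx)
  {AD}: card=750; try (D,nl_idx)→2250, (A,hash)→3400, (A,nl_idx)→5250, (D,merge)→6500, (A,merge)→6850, (D,hash)→9300 …(+2); best=2250 via (D,nl_idx)
  {BD}: card=20000; try (B,hash)→8200, (D,merge)→9400, (B,merge)→9500, (D,hash)→9800, (D,nl_idx)→24000, (D,nl)→200400 …(+1); best=8200 via (B,hash)
  {ACD}: card=750; try (D,nl_idx)→3600, (C,hash)→7000, (D,merge)→7850, (C,nl_idx)→9000, (D,hash)→10650, (C,merge)→12750 …(+2); best=3600 via (D,nl_idx)
  {ABD}: card=30000; try (B,hash)→10200, (B,merge)→14500, (A,hash)→30600, (A,nl_idx)→198200, (B,nl)→302250, (A,merge)→329550 …(+1); best=10200 via (B,hash)
  {ABCD}: card=30000; try (B,hash)→11550, (B,merge)→15850, (C,hash)→44200, (C,nl_idx)→280200, (B,nl)→303600, (C,merge)→492450 …(+1); best=11550 via (B,hash)

cost=11550; order=A,C,D,B; methods=nl_idx,nl_idx,hash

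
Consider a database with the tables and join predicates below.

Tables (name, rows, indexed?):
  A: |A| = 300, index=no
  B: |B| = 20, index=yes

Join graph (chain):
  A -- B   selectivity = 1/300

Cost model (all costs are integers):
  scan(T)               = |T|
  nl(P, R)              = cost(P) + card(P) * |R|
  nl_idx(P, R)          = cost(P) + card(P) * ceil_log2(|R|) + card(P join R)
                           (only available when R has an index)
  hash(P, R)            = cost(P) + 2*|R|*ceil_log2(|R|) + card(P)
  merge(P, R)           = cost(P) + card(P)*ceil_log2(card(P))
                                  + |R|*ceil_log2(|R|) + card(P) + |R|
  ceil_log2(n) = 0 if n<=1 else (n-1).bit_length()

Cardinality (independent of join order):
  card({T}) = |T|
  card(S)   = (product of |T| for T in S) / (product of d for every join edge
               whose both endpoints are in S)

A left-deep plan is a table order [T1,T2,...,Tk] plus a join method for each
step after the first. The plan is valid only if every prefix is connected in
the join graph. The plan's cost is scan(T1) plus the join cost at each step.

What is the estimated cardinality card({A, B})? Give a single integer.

20

Tables in S: A(300), B(20)
Edges inside S: A-B(d=300)
numerator = 300 * 20 = 6000
denominator = 300 = 300
card(S) = 6000 / 300 = 20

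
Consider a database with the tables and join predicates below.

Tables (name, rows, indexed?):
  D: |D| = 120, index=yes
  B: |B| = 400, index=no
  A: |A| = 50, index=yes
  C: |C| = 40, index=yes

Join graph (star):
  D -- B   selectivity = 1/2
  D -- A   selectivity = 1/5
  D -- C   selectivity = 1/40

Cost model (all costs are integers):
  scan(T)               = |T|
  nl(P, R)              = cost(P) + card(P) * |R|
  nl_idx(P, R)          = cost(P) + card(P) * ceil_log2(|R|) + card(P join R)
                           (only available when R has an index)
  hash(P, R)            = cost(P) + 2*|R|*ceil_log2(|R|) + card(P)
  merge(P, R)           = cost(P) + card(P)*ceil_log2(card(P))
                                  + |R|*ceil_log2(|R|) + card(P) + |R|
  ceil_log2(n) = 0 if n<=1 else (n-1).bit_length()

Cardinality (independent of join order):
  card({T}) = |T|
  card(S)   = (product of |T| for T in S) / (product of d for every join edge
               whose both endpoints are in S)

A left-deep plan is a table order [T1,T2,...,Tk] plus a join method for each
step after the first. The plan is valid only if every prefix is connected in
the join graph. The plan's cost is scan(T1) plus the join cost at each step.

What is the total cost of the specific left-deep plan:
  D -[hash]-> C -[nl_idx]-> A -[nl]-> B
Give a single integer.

step 1: scan D: cost=120, card=120
step 2: join C via hash
    card(P join C) = 120*40/(40) = 120
    cost = 120 + 2*40*6 + 120 = 720
step 3: join A via nl_idx
    card(P join A) = 120*50/(5) = 1200
    cost = 720 + 120*6 + 1200 = 2640
step 4: join B via nl
    card(P join B) = 1200*400/(2) = 240000
    cost = 2640 + 1200*400 = 482640

482640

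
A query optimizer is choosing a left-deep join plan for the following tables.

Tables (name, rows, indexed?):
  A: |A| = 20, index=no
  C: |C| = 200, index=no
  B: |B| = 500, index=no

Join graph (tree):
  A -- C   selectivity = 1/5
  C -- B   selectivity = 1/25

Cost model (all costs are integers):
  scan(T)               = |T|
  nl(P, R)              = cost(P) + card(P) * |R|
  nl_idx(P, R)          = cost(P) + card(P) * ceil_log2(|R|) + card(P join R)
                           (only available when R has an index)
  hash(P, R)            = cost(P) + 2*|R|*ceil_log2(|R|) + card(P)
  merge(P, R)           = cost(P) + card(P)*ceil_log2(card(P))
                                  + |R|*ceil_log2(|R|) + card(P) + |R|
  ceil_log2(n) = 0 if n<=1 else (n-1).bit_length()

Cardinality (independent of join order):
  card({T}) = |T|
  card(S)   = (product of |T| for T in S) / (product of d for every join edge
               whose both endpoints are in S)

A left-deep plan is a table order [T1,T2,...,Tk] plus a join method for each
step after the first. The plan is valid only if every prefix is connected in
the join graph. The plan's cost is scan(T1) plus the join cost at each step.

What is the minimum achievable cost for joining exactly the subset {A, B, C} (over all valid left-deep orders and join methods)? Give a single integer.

8400

Selinger DP over subsets of {A,B,C}:
  {A}: scan cost=20, card=20
  {C}: scan cost=200, card=200
  {B}: scan cost=500, card=500
  {AC}: card=800; try (A,hash)→600, (C,merge)→1940, (A,merge)→2120, (C,hash)→3240, (C,nl)→4020, (A,nl)→4200; best=600 via (A,hash)
  {BC}: card=4000; try (C,hash)→4200, (B,merge)→7000, (C,merge)→7300, (B,hash)→9400, (B,nl)→100200, (C,nl)→100500; best=4200 via (C,hash)
  {ABC}: card=16000; try (A,hash)→8400, (B,hash)→10400, (B,merge)→14400, (A,merge)→56320, (A,nl)→84200, (B,nl)→400600; best=8400 via (A,hash)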